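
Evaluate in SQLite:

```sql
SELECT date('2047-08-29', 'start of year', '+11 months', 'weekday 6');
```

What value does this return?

2047-12-07

`start of year` rewinds 2047-08-29 to 2047-01-01.
Adding +11 months to 2047-01-01 gives 2047-12-01.
`weekday 6` advances to the next Saturday; 2047-12-01 is a Sunday, so it moves forward to 2047-12-07.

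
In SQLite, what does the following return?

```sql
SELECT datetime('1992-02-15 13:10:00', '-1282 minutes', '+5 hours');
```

1992-02-14 20:48:00

1282 minutes = 21h 22m; -1282 minutes from 1992-02-15 13:10:00 is 1992-02-14 15:48:00 (crosses midnight).
+5 hours from 1992-02-14 15:48:00 is 1992-02-14 20:48:00.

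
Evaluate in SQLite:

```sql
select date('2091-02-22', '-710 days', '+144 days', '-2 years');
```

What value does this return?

Applying '-710 days' to 2091-02-22: counting 710 days back gives 2089-03-14.
Applying '+144 days' to 2089-03-14: counting 144 days forward gives 2089-08-05.
Adding -2 years to 2089-08-05 gives 2087-08-05.

2087-08-05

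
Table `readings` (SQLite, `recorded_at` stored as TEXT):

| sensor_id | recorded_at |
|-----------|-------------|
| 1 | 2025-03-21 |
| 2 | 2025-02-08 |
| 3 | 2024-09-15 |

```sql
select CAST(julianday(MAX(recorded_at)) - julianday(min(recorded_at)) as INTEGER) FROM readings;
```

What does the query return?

MIN = 2024-09-15, MAX = 2025-03-21.
15 days remain in September 2024 after the 15th (30 − 15).
October 2024: 31 days.
November 2024: 30 days.
December 2024: 31 days.
January 2025: 31 days.
February 2025: 28 days.
Then 21 days into March 2025.
Total: 15 + 31 + 30 + 31 + 31 + 28 + 21 = 187.

187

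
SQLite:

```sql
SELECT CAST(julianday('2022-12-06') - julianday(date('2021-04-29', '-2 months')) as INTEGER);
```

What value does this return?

Adding -2 months to 2021-04-29 targets 2021-02-29. February 2021 has only 28 days, so SQLite normalizes the 1-day overflow forward to 2021-03-01.
30 days remain in March 2021 after the 1st (31 − 1).
Full months from April 2021 through November 2022 contribute their day counts.
Then 6 days into December 2022.
Total: 30 + 30 + 31 + 30 + 31 + 31 + 30 + 31 + 30 + 31 + 31 + 28 + 31 + 30 + 31 + 30 + 31 + 31 + 30 + 31 + 30 + 6 = 645.

645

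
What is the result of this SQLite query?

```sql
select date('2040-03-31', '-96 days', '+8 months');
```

2040-08-26

Applying '-96 days' to 2040-03-31: counting 96 days back gives 2039-12-26.
Adding +8 months to 2039-12-26 gives 2040-08-26.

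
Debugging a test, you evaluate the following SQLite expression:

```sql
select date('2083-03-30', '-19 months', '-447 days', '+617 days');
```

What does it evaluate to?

2082-02-16

Adding -19 months to 2083-03-30 gives 2081-08-30.
Applying '-447 days' to 2081-08-30: counting 447 days back gives 2080-06-09.
Applying '+617 days' to 2080-06-09: counting 617 days forward gives 2082-02-16.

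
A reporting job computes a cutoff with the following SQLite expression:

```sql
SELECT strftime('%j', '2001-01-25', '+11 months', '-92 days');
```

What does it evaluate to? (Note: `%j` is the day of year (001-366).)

267

First apply '+11 months', '-92 days': 2001-01-25 → 2001-09-24.
Day-of-year for 2001-09-24: days since 2001-01-01 inclusive = 267, zero-padded to 267.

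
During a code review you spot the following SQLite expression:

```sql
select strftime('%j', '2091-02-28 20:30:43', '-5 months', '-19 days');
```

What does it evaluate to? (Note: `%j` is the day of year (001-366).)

252

First apply '-5 months', '-19 days': 2091-02-28 20:30:43 → 2090-09-09 20:30:43.
Day-of-year for 2090-09-09: days since 2090-01-01 inclusive = 252, zero-padded to 252.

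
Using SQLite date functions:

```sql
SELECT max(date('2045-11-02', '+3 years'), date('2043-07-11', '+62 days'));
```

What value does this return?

date('2045-11-02', '+3 years') → 2048-11-02.
date('2043-07-11', '+62 days') → 2043-09-11.
Later of the two is 2048-11-02.

2048-11-02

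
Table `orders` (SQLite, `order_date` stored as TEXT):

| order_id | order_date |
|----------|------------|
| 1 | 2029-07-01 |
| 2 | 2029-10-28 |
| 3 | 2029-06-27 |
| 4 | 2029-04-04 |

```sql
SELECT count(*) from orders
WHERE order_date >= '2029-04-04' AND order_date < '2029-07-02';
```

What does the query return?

Rows in [2029-04-04, 2029-07-02): 2029-07-01, 2029-06-27, 2029-04-04 → 3 rows.

3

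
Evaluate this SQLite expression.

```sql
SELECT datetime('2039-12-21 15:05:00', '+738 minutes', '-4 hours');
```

738 minutes = 12h 18m; +738 minutes from 2039-12-21 15:05:00 is 2039-12-22 03:23:00 (crosses midnight).
-4 hours from 2039-12-22 03:23:00 is 2039-12-21 23:23:00 (crosses midnight).

2039-12-21 23:23:00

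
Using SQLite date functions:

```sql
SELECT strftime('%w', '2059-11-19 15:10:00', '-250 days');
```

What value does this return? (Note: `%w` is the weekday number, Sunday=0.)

First apply '-250 days': 2059-11-19 15:10:00 → 2059-03-14 15:10:00.
2059-03-14 is a Friday; with Sunday=0 that is 5.

5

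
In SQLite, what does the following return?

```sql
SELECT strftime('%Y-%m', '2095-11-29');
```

2095-11

`%Y-%m` extracts the year-month: 2095-11.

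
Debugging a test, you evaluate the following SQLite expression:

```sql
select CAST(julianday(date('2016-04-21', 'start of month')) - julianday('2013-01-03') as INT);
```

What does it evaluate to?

`start of month` rewinds 2016-04-21 to 2016-04-01.
28 days remain in January 2013 after the 3rd (31 − 3).
Full months from February 2013 through March 2016 contribute their day counts.
Then 1 day into April 2016.
Total: 28 + 28 + 31 + 30 + 31 + 30 + 31 + 31 + 30 + 31 + 30 + 31 + 31 + 28 + 31 + 30 + 31 + 30 + 31 + 31 + 30 + 31 + 30 + 31 + 31 + 28 + 31 + 30 + 31 + 30 + 31 + 31 + 30 + 31 + 30 + 31 + 31 + 29 + 31 + 1 = 1184.

1184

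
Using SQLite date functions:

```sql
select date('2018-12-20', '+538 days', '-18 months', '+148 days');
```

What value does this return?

2019-05-07

Applying '+538 days' to 2018-12-20: counting 538 days forward gives 2020-06-10.
Adding -18 months to 2020-06-10 gives 2018-12-10.
Applying '+148 days' to 2018-12-10: counting 148 days forward gives 2019-05-07.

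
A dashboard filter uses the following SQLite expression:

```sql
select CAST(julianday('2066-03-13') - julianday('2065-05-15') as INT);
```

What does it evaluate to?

302

16 days remain in May 2065 after the 15th (31 − 15).
Full months from June 2065 through February 2066 contribute their day counts.
Then 13 days into March 2066.
Total: 16 + 30 + 31 + 31 + 30 + 31 + 30 + 31 + 31 + 28 + 13 = 302.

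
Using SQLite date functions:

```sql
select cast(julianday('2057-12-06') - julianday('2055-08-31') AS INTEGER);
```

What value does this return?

0 days remain in August 2055 after the 31st (31 − 31).
Full months from September 2055 through November 2057 contribute their day counts.
Then 6 days into December 2057.
Total: 0 + 30 + 31 + 30 + 31 + 31 + 29 + 31 + 30 + 31 + 30 + 31 + 31 + 30 + 31 + 30 + 31 + 31 + 28 + 31 + 30 + 31 + 30 + 31 + 31 + 30 + 31 + 30 + 6 = 828.

828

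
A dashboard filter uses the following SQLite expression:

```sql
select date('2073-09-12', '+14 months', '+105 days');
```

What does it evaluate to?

2075-02-25

Adding +14 months to 2073-09-12 gives 2074-11-12.
Applying '+105 days' to 2074-11-12: counting 105 days forward gives 2075-02-25.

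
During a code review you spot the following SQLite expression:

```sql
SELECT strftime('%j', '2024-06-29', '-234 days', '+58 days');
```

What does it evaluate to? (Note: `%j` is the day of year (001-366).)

First apply '-234 days', '+58 days': 2024-06-29 → 2024-01-05.
Day-of-year for 2024-01-05: days since 2024-01-01 inclusive = 5, zero-padded to 005.

005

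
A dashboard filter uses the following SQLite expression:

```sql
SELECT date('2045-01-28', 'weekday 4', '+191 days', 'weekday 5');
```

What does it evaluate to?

2045-08-18

`weekday 4` advances to the next Thursday; 2045-01-28 is a Saturday, so it moves forward to 2045-02-02.
Applying '+191 days' to 2045-02-02: counting 191 days forward gives 2045-08-12.
`weekday 5` advances to the next Friday; 2045-08-12 is a Saturday, so it moves forward to 2045-08-18.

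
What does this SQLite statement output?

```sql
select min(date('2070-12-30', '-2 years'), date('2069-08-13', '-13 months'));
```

date('2070-12-30', '-2 years') → 2068-12-30.
date('2069-08-13', '-13 months') → 2068-07-13.
Earlier of the two is 2068-07-13.

2068-07-13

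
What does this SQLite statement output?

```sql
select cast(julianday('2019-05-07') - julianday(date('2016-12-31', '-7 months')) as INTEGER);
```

1071

Adding -7 months to 2016-12-31 gives 2016-05-31.
0 days remain in May 2016 after the 31st (31 − 31).
Full months from June 2016 through April 2019 contribute their day counts.
Then 7 days into May 2019.
Total: 0 + 30 + 31 + 31 + 30 + 31 + 30 + 31 + 31 + 28 + 31 + 30 + 31 + 30 + 31 + 31 + 30 + 31 + 30 + 31 + 31 + 28 + 31 + 30 + 31 + 30 + 31 + 31 + 30 + 31 + 30 + 31 + 31 + 28 + 31 + 30 + 7 = 1071.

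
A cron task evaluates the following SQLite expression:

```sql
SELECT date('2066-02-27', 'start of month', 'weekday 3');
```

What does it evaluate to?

2066-02-03

`start of month` rewinds 2066-02-27 to 2066-02-01.
`weekday 3` advances to the next Wednesday; 2066-02-01 is a Monday, so it moves forward to 2066-02-03.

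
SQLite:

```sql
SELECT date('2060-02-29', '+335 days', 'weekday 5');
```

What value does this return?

Applying '+335 days' to 2060-02-29: counting 335 days forward gives 2061-01-29.
`weekday 5` advances to the next Friday; 2061-01-29 is a Saturday, so it moves forward to 2061-02-04.

2061-02-04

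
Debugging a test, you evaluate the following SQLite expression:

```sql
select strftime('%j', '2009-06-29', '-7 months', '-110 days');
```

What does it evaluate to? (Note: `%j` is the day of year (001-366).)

First apply '-7 months', '-110 days': 2009-06-29 → 2008-08-11.
Day-of-year for 2008-08-11: days since 2008-01-01 inclusive = 224, zero-padded to 224.

224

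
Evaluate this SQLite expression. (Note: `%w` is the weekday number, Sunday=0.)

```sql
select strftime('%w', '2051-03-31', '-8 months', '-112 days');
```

0

First apply '-8 months', '-112 days': 2051-03-31 → 2050-04-10.
2050-04-10 is a Sunday; with Sunday=0 that is 0.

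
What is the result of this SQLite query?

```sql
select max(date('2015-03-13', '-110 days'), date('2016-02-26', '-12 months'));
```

date('2015-03-13', '-110 days') → 2014-11-23.
date('2016-02-26', '-12 months') → 2015-02-26.
Later of the two is 2015-02-26.

2015-02-26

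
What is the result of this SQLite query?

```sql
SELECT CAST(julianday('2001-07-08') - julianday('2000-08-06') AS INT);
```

336

25 days remain in August 2000 after the 6th (31 − 6).
Full months from September 2000 through June 2001 contribute their day counts.
Then 8 days into July 2001.
Total: 25 + 30 + 31 + 30 + 31 + 31 + 28 + 31 + 30 + 31 + 30 + 8 = 336.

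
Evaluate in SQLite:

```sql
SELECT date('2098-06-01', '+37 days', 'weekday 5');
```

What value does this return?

June 2098 has 30 days; 29 remain after the 1st, so 30 days reach 2098-07-01.
Advancing 7 more days within July lands on 2098-07-08.
`weekday 5` advances to the next Friday; 2098-07-08 is a Tuesday, so it moves forward to 2098-07-11.

2098-07-11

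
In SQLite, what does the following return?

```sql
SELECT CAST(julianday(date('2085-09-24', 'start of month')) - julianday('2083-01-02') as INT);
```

`start of month` rewinds 2085-09-24 to 2085-09-01.
29 days remain in January 2083 after the 2nd (31 − 2).
Full months from February 2083 through August 2085 contribute their day counts.
Then 1 day into September 2085.
Total: 29 + 28 + 31 + 30 + 31 + 30 + 31 + 31 + 30 + 31 + 30 + 31 + 31 + 29 + 31 + 30 + 31 + 30 + 31 + 31 + 30 + 31 + 30 + 31 + 31 + 28 + 31 + 30 + 31 + 30 + 31 + 31 + 1 = 973.

973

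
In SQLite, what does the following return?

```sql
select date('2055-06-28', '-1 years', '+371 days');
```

Adding -1 year to 2055-06-28 gives 2054-06-28.
Applying '+371 days' to 2054-06-28: counting 371 days forward gives 2055-07-04.

2055-07-04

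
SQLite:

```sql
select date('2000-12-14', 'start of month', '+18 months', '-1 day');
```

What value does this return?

2002-05-31

`start of month` rewinds 2000-12-14 to 2000-12-01.
Adding +18 months to 2000-12-01 gives 2002-06-01.
Going back 1 day from 2002-06-01 reaches 2002-05-31 (last day of May, 31 days).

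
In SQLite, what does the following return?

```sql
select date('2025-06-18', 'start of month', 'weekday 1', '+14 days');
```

`start of month` rewinds 2025-06-18 to 2025-06-01.
`weekday 1` advances to the next Monday; 2025-06-01 is a Sunday, so it moves forward to 2025-06-02.
Advancing 14 more days within June lands on 2025-06-16.

2025-06-16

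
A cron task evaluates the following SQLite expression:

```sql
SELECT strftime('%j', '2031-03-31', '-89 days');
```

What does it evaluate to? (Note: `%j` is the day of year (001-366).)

First apply '-89 days': 2031-03-31 → 2031-01-01.
Day-of-year for 2031-01-01: days since 2031-01-01 inclusive = 1, zero-padded to 001.

001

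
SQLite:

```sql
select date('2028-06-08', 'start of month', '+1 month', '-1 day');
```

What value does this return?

2028-06-30

`start of month` rewinds 2028-06-08 to 2028-06-01.
Adding +1 month to 2028-06-01 gives 2028-07-01.
Going back 1 day from 2028-07-01 reaches 2028-06-30 (last day of June, 30 days).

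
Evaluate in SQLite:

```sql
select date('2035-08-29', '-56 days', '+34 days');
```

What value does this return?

2035-08-07

Applying '-56 days' to 2035-08-29: counting 56 days back gives 2035-07-04.
July 2035 has 31 days; 27 remain after the 4th, so 28 days reach 2035-08-01.
Advancing 6 more days within August lands on 2035-08-07.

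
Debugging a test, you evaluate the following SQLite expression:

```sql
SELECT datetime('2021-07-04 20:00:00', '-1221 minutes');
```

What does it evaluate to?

1221 minutes = 20h 21m; -1221 minutes from 2021-07-04 20:00:00 is 2021-07-03 23:39:00 (crosses midnight).

2021-07-03 23:39:00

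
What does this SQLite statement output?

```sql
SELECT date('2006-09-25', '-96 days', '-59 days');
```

2006-04-23

Applying '-96 days' to 2006-09-25: counting 96 days back gives 2006-06-21.
Applying '-59 days' to 2006-06-21: counting 59 days back gives 2006-04-23.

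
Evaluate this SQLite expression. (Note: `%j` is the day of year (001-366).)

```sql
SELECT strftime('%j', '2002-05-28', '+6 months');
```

First apply '+6 months': 2002-05-28 → 2002-11-28.
Day-of-year for 2002-11-28: days since 2002-01-01 inclusive = 332, zero-padded to 332.

332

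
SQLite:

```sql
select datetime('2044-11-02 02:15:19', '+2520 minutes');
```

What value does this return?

2044-11-03 20:15:19

2520 minutes = 42h 0m; +2520 minutes from 2044-11-02 02:15:19 is 2044-11-03 20:15:19 (crosses midnight).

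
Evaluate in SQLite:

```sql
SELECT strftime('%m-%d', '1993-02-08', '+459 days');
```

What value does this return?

First apply '+459 days': 1993-02-08 → 1994-05-13.
`%m-%d` extracts the month-day: 05-13.

05-13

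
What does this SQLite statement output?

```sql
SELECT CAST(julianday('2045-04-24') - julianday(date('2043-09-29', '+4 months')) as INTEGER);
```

451

Adding +4 months to 2043-09-29 gives 2044-01-29.
2 days remain in January 2044 after the 29th (31 − 29).
Full months from February 2044 through March 2045 contribute their day counts.
Then 24 days into April 2045.
Total: 2 + 29 + 31 + 30 + 31 + 30 + 31 + 31 + 30 + 31 + 30 + 31 + 31 + 28 + 31 + 24 = 451.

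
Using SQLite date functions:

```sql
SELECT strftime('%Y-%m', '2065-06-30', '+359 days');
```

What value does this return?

First apply '+359 days': 2065-06-30 → 2066-06-24.
`%Y-%m` extracts the year-month: 2066-06.

2066-06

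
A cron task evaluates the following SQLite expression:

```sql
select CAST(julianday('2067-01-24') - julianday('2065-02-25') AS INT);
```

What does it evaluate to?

3 days remain in February 2065 after the 25th (28 − 25).
Full months from March 2065 through December 2066 contribute their day counts.
Then 24 days into January 2067.
Total: 3 + 31 + 30 + 31 + 30 + 31 + 31 + 30 + 31 + 30 + 31 + 31 + 28 + 31 + 30 + 31 + 30 + 31 + 31 + 30 + 31 + 30 + 31 + 24 = 698.

698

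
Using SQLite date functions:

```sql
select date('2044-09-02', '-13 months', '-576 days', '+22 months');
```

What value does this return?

2043-11-03

Adding -13 months to 2044-09-02 gives 2043-08-02.
Applying '-576 days' to 2043-08-02: counting 576 days back gives 2042-01-03.
Adding +22 months to 2042-01-03 gives 2043-11-03.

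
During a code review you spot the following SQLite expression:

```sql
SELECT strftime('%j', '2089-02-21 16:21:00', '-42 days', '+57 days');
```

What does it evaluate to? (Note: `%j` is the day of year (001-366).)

067

First apply '-42 days', '+57 days': 2089-02-21 16:21:00 → 2089-03-08 16:21:00.
Day-of-year for 2089-03-08: days since 2089-01-01 inclusive = 67, zero-padded to 067.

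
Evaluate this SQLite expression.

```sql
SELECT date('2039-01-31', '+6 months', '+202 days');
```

2040-02-18

Adding +6 months to 2039-01-31 gives 2039-07-31.
Applying '+202 days' to 2039-07-31: counting 202 days forward gives 2040-02-18.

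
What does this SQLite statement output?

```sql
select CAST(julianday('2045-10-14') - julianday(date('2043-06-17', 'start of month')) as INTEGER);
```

`start of month` rewinds 2043-06-17 to 2043-06-01.
29 days remain in June 2043 after the 1st (30 − 1).
Full months from July 2043 through September 2045 contribute their day counts.
Then 14 days into October 2045.
Total: 29 + 31 + 31 + 30 + 31 + 30 + 31 + 31 + 29 + 31 + 30 + 31 + 30 + 31 + 31 + 30 + 31 + 30 + 31 + 31 + 28 + 31 + 30 + 31 + 30 + 31 + 31 + 30 + 14 = 866.

866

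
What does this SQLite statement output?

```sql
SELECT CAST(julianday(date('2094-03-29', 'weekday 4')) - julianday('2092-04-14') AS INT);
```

`weekday 4` advances to the next Thursday; 2094-03-29 is a Monday, so it moves forward to 2094-04-01.
16 days remain in April 2092 after the 14th (30 − 14).
Full months from May 2092 through March 2094 contribute their day counts.
Then 1 day into April 2094.
Total: 16 + 31 + 30 + 31 + 31 + 30 + 31 + 30 + 31 + 31 + 28 + 31 + 30 + 31 + 30 + 31 + 31 + 30 + 31 + 30 + 31 + 31 + 28 + 31 + 1 = 717.

717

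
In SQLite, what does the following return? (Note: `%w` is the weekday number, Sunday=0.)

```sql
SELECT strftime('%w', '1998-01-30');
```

1998-01-30 is a Friday; with Sunday=0 that is 5.

5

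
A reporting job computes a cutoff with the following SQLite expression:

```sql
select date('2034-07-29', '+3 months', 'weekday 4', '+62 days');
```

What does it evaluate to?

Adding +3 months to 2034-07-29 gives 2034-10-29.
`weekday 4` advances to the next Thursday; 2034-10-29 is a Sunday, so it moves forward to 2034-11-02.
Applying '+62 days' to 2034-11-02: counting 62 days forward gives 2035-01-03.

2035-01-03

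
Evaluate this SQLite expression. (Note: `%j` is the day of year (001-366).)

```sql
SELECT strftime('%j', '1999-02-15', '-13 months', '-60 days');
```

First apply '-13 months', '-60 days': 1999-02-15 → 1997-11-16.
Day-of-year for 1997-11-16: days since 1997-01-01 inclusive = 320, zero-padded to 320.

320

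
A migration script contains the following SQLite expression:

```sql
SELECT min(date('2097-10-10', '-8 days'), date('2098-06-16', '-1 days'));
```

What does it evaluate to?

date('2097-10-10', '-8 days') → 2097-10-02.
date('2098-06-16', '-1 days') → 2098-06-15.
Earlier of the two is 2097-10-02.

2097-10-02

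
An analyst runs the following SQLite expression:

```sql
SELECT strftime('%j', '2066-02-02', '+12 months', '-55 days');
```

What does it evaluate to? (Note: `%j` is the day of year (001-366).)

First apply '+12 months', '-55 days': 2066-02-02 → 2066-12-09.
Day-of-year for 2066-12-09: days since 2066-01-01 inclusive = 343, zero-padded to 343.

343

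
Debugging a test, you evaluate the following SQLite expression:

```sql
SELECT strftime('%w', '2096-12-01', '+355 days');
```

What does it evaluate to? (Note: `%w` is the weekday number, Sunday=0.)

4

First apply '+355 days': 2096-12-01 → 2097-11-21.
2097-11-21 is a Thursday; with Sunday=0 that is 4.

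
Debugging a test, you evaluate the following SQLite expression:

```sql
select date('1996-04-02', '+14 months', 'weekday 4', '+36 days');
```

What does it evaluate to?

1997-07-11

Adding +14 months to 1996-04-02 gives 1997-06-02.
`weekday 4` advances to the next Thursday; 1997-06-02 is a Monday, so it moves forward to 1997-06-05.
June 1997 has 30 days; 25 remain after the 5th, so 26 days reach 1997-07-01.
Advancing 10 more days within July lands on 1997-07-11.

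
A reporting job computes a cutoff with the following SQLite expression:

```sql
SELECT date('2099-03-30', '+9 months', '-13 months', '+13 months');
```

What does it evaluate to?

Adding +9 months to 2099-03-30 gives 2099-12-30.
Adding -13 months to 2099-12-30 gives 2098-11-30.
Adding +13 months to 2098-11-30 gives 2099-12-30.

2099-12-30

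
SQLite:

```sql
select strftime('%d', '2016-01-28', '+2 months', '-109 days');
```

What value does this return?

First apply '+2 months', '-109 days': 2016-01-28 → 2015-12-10.
`%d` extracts the 2-digit day of month: 10.

10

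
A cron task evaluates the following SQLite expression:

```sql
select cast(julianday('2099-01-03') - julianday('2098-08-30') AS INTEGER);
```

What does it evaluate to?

126

1 day remains in August 2098 after the 30th (31 − 30).
September 2098: 30 days.
October 2098: 31 days.
November 2098: 30 days.
December 2098: 31 days.
Then 3 days into January 2099.
Total: 1 + 30 + 31 + 30 + 31 + 3 = 126.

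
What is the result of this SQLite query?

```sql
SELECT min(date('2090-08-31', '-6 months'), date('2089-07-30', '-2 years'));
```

date('2090-08-31', '-6 months') → 2090-03-03.
date('2089-07-30', '-2 years') → 2087-07-30.
Earlier of the two is 2087-07-30.

2087-07-30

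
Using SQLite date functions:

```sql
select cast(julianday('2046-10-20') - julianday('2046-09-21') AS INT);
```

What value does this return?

29

9 days remain in September 2046 after the 21st (30 − 21).
Then 20 days into October 2046.
Total: 9 + 20 = 29.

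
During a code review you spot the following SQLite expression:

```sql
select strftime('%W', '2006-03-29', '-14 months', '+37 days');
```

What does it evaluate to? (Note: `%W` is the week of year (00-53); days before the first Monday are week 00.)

First apply '-14 months', '+37 days': 2006-03-29 → 2005-03-07.
2005-03-07 is a Monday. SQLite's %W counts Mondays since the year started; the result is 10.

10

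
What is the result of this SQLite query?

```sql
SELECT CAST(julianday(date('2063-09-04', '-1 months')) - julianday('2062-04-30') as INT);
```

Adding -1 month to 2063-09-04 gives 2063-08-04.
0 days remain in April 2062 after the 30th (30 − 30).
Full months from May 2062 through July 2063 contribute their day counts.
Then 4 days into August 2063.
Total: 0 + 31 + 30 + 31 + 31 + 30 + 31 + 30 + 31 + 31 + 28 + 31 + 30 + 31 + 30 + 31 + 4 = 461.

461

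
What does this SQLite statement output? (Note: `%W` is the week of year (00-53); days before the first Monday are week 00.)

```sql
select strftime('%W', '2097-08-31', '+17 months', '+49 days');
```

11

First apply '+17 months', '+49 days': 2097-08-31 → 2099-03-21.
2099-03-21 is a Saturday. SQLite's %W counts Mondays since the year started; the result is 11.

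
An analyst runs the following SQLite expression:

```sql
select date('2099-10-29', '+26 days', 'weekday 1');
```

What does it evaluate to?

2099-11-30

October 2099 has 31 days; 2 remain after the 29th, so 3 days reach 2099-11-01.
Advancing 23 more days within November lands on 2099-11-24.
`weekday 1` advances to the next Monday; 2099-11-24 is a Tuesday, so it moves forward to 2099-11-30.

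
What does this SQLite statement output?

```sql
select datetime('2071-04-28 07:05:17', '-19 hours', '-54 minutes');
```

-19 hours from 2071-04-28 07:05:17 is 2071-04-27 12:05:17 (crosses midnight).
-54 minutes from 2071-04-27 12:05:17 is 2071-04-27 11:11:17.

2071-04-27 11:11:17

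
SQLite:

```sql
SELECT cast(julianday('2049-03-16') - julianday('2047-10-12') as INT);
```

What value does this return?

521

19 days remain in October 2047 after the 12th (31 − 12).
Full months from November 2047 through February 2049 contribute their day counts.
Then 16 days into March 2049.
Total: 19 + 30 + 31 + 31 + 29 + 31 + 30 + 31 + 30 + 31 + 31 + 30 + 31 + 30 + 31 + 31 + 28 + 16 = 521.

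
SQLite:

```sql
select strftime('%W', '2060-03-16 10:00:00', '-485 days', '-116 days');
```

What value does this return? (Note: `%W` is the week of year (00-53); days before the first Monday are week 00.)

First apply '-485 days', '-116 days': 2060-03-16 10:00:00 → 2058-07-24 10:00:00.
2058-07-24 is a Wednesday. SQLite's %W counts Mondays since the year started; the result is 29.

29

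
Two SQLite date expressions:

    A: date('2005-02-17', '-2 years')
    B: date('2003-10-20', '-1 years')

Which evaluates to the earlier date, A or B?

A = 2003-02-17.
B = 2002-10-20.
B is earlier.

B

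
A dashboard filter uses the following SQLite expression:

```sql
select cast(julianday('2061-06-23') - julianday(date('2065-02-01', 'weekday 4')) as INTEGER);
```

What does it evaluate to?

-1323

`weekday 4` advances to the next Thursday; 2065-02-01 is a Sunday, so it moves forward to 2065-02-05.
7 days remain in June 2061 after the 23rd (30 − 23).
Full months from July 2061 through January 2065 contribute their day counts.
Then 5 days into February 2065.
Total: 7 + 31 + 31 + 30 + 31 + 30 + 31 + 31 + 28 + 31 + 30 + 31 + 30 + 31 + 31 + 30 + 31 + 30 + 31 + 31 + 28 + 31 + 30 + 31 + 30 + 31 + 31 + 30 + 31 + 30 + 31 + 31 + 29 + 31 + 30 + 31 + 30 + 31 + 31 + 30 + 31 + 30 + 31 + 31 + 5 = 1323.
The subtraction is earlier − later, so the result is −1323 → -1323.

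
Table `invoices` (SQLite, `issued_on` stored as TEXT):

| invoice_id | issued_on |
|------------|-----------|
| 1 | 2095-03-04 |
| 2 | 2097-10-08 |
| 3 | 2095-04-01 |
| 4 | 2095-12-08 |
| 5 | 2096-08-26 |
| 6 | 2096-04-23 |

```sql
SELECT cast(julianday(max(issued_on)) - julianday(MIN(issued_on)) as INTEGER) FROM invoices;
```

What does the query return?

MIN = 2095-03-04, MAX = 2097-10-08.
27 days remain in March 2095 after the 4th (31 − 4).
Full months from April 2095 through September 2097 contribute their day counts.
Then 8 days into October 2097.
Total: 27 + 30 + 31 + 30 + 31 + 31 + 30 + 31 + 30 + 31 + 31 + 29 + 31 + 30 + 31 + 30 + 31 + 31 + 30 + 31 + 30 + 31 + 31 + 28 + 31 + 30 + 31 + 30 + 31 + 31 + 30 + 8 = 949.

949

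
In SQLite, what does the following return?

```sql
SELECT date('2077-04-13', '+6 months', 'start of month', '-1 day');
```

2077-09-30

Adding +6 months to 2077-04-13 gives 2077-10-13.
`start of month` rewinds 2077-10-13 to 2077-10-01.
Going back 1 day from 2077-10-01 reaches 2077-09-30 (last day of September, 30 days).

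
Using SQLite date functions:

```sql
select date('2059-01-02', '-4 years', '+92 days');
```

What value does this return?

Adding -4 years to 2059-01-02 gives 2055-01-02.
Applying '+92 days' to 2055-01-02: counting 92 days forward gives 2055-04-04.

2055-04-04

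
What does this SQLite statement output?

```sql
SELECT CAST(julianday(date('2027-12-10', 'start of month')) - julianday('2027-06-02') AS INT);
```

`start of month` rewinds 2027-12-10 to 2027-12-01.
28 days remain in June 2027 after the 2nd (30 − 2).
July 2027: 31 days.
August 2027: 31 days.
September 2027: 30 days.
October 2027: 31 days.
November 2027: 30 days.
Then 1 day into December 2027.
Total: 28 + 31 + 31 + 30 + 31 + 30 + 1 = 182.

182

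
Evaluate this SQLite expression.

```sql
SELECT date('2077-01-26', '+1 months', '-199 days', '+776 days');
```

2078-09-26

Adding +1 month to 2077-01-26 gives 2077-02-26.
Applying '-199 days' to 2077-02-26: counting 199 days back gives 2076-08-11.
Applying '+776 days' to 2076-08-11: counting 776 days forward gives 2078-09-26.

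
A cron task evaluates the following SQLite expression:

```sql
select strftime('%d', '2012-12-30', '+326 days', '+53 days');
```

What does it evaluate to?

First apply '+326 days', '+53 days': 2012-12-30 → 2014-01-13.
`%d` extracts the 2-digit day of month: 13.

13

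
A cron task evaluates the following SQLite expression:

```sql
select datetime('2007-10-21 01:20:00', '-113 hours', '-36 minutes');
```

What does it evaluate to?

-113 hours from 2007-10-21 01:20:00 is 2007-10-16 08:20:00 (crosses midnight).
-36 minutes from 2007-10-16 08:20:00 is 2007-10-16 07:44:00.

2007-10-16 07:44:00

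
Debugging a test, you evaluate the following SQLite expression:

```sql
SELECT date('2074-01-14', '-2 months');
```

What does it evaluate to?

2073-11-14

Adding -2 months to 2074-01-14 gives 2073-11-14.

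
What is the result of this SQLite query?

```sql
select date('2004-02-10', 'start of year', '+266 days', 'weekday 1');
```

`start of year` rewinds 2004-02-10 to 2004-01-01.
Applying '+266 days' to 2004-01-01: counting 266 days forward gives 2004-09-23.
`weekday 1` advances to the next Monday; 2004-09-23 is a Thursday, so it moves forward to 2004-09-27.

2004-09-27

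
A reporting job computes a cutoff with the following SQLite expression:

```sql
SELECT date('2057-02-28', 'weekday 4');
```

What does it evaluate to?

2057-03-01

`weekday 4` advances to the next Thursday; 2057-02-28 is a Wednesday, so it moves forward to 2057-03-01.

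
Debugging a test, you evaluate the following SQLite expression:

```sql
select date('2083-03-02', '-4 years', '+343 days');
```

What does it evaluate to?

Adding -4 years to 2083-03-02 gives 2079-03-02.
Applying '+343 days' to 2079-03-02: counting 343 days forward gives 2080-02-08.

2080-02-08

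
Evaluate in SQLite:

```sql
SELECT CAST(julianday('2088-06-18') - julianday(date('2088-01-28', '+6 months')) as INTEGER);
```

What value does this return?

Adding +6 months to 2088-01-28 gives 2088-07-28.
12 days remain in June 2088 after the 18th (30 − 18).
Then 28 days into July 2088.
Total: 12 + 28 = 40.
The subtraction is earlier − later, so the result is −40 → -40.

-40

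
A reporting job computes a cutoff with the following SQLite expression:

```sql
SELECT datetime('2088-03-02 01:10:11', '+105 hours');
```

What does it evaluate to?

+105 hours from 2088-03-02 01:10:11 is 2088-03-06 10:10:11 (crosses midnight).

2088-03-06 10:10:11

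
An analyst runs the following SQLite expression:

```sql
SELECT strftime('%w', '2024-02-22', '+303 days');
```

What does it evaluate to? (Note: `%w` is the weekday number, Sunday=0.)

First apply '+303 days': 2024-02-22 → 2024-12-21.
2024-12-21 is a Saturday; with Sunday=0 that is 6.

6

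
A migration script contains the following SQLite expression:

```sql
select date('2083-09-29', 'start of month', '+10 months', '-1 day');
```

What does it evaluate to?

`start of month` rewinds 2083-09-29 to 2083-09-01.
Adding +10 months to 2083-09-01 gives 2084-07-01.
Going back 1 day from 2084-07-01 reaches 2084-06-30 (last day of June, 30 days).

2084-06-30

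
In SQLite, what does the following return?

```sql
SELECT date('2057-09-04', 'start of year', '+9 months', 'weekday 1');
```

`start of year` rewinds 2057-09-04 to 2057-01-01.
Adding +9 months to 2057-01-01 gives 2057-10-01.
`weekday 1` advances to the next Monday; 2057-10-01 is already a Monday, so it stays at 2057-10-01.

2057-10-01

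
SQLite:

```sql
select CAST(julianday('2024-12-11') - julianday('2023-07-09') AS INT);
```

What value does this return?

521

22 days remain in July 2023 after the 9th (31 − 9).
Full months from August 2023 through November 2024 contribute their day counts.
Then 11 days into December 2024.
Total: 22 + 31 + 30 + 31 + 30 + 31 + 31 + 29 + 31 + 30 + 31 + 30 + 31 + 31 + 30 + 31 + 30 + 11 = 521.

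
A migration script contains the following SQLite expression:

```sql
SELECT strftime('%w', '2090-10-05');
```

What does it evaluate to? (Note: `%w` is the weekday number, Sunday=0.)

2090-10-05 is a Thursday; with Sunday=0 that is 4.

4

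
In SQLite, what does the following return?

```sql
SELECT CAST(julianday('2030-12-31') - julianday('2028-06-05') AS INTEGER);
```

939

25 days remain in June 2028 after the 5th (30 − 5).
Full months from July 2028 through November 2030 contribute their day counts.
Then 31 days into December 2030.
Total: 25 + 31 + 31 + 30 + 31 + 30 + 31 + 31 + 28 + 31 + 30 + 31 + 30 + 31 + 31 + 30 + 31 + 30 + 31 + 31 + 28 + 31 + 30 + 31 + 30 + 31 + 31 + 30 + 31 + 30 + 31 = 939.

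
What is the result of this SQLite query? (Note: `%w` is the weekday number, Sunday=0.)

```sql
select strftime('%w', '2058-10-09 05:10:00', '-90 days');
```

First apply '-90 days': 2058-10-09 05:10:00 → 2058-07-11 05:10:00.
2058-07-11 is a Thursday; with Sunday=0 that is 4.

4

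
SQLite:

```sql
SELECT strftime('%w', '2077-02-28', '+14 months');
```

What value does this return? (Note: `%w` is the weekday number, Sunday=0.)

First apply '+14 months': 2077-02-28 → 2078-04-28.
2078-04-28 is a Thursday; with Sunday=0 that is 4.

4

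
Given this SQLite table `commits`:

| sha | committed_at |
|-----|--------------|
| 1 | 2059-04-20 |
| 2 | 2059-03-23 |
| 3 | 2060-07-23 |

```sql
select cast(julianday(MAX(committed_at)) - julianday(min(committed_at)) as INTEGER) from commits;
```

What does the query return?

488

MIN = 2059-03-23, MAX = 2060-07-23.
8 days remain in March 2059 after the 23rd (31 − 23).
Full months from April 2059 through June 2060 contribute their day counts.
Then 23 days into July 2060.
Total: 8 + 30 + 31 + 30 + 31 + 31 + 30 + 31 + 30 + 31 + 31 + 29 + 31 + 30 + 31 + 30 + 23 = 488.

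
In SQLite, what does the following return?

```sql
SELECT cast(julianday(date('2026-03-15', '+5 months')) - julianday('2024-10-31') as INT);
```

653

Adding +5 months to 2026-03-15 gives 2026-08-15.
0 days remain in October 2024 after the 31st (31 − 31).
Full months from November 2024 through July 2026 contribute their day counts.
Then 15 days into August 2026.
Total: 0 + 30 + 31 + 31 + 28 + 31 + 30 + 31 + 30 + 31 + 31 + 30 + 31 + 30 + 31 + 31 + 28 + 31 + 30 + 31 + 30 + 31 + 15 = 653.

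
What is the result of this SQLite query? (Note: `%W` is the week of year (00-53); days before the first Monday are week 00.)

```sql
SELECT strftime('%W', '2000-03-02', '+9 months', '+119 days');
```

13

First apply '+9 months', '+119 days': 2000-03-02 → 2001-03-31.
2001-03-31 is a Saturday. SQLite's %W counts Mondays since the year started; the result is 13.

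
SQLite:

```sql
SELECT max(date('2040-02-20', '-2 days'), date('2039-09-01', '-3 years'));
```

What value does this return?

2040-02-18

date('2040-02-20', '-2 days') → 2040-02-18.
date('2039-09-01', '-3 years') → 2036-09-01.
Later of the two is 2040-02-18.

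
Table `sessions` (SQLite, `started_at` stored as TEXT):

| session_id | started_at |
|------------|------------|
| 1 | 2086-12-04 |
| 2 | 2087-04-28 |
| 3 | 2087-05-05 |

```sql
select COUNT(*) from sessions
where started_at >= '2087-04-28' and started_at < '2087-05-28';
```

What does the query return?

Rows in [2087-04-28, 2087-05-28): 2087-04-28, 2087-05-05 → 2 rows.

2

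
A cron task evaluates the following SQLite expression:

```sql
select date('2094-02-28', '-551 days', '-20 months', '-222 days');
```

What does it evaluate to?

Applying '-551 days' to 2094-02-28: counting 551 days back gives 2092-08-26.
Adding -20 months to 2092-08-26 gives 2090-12-26.
Applying '-222 days' to 2090-12-26: counting 222 days back gives 2090-05-18.

2090-05-18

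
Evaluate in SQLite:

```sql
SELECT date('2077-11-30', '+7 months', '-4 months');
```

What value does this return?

2078-03-02

Adding +7 months to 2077-11-30 gives 2078-06-30.
Adding -4 months to 2078-06-30 targets 2078-02-30. February 2078 has only 28 days, so SQLite normalizes the 2-day overflow forward to 2078-03-02.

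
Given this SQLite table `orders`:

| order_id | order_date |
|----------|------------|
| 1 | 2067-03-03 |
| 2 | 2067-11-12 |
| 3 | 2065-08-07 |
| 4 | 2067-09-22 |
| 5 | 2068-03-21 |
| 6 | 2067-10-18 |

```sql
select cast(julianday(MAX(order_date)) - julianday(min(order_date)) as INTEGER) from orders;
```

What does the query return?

957

MIN = 2065-08-07, MAX = 2068-03-21.
24 days remain in August 2065 after the 7th (31 − 7).
Full months from September 2065 through February 2068 contribute their day counts.
Then 21 days into March 2068.
Total: 24 + 30 + 31 + 30 + 31 + 31 + 28 + 31 + 30 + 31 + 30 + 31 + 31 + 30 + 31 + 30 + 31 + 31 + 28 + 31 + 30 + 31 + 30 + 31 + 31 + 30 + 31 + 30 + 31 + 31 + 29 + 21 = 957.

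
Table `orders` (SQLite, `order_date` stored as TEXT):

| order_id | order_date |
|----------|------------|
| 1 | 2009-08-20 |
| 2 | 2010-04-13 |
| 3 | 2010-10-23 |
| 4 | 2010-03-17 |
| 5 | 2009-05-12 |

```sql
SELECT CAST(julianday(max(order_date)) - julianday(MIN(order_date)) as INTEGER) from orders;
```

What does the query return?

MIN = 2009-05-12, MAX = 2010-10-23.
19 days remain in May 2009 after the 12th (31 − 12).
Full months from June 2009 through September 2010 contribute their day counts.
Then 23 days into October 2010.
Total: 19 + 30 + 31 + 31 + 30 + 31 + 30 + 31 + 31 + 28 + 31 + 30 + 31 + 30 + 31 + 31 + 30 + 23 = 529.

529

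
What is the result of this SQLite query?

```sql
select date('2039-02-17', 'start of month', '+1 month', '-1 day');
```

2039-02-28

`start of month` rewinds 2039-02-17 to 2039-02-01.
Adding +1 month to 2039-02-01 gives 2039-03-01.
Going back 1 day from 2039-03-01 reaches 2039-02-28 (last day of February, 28 days).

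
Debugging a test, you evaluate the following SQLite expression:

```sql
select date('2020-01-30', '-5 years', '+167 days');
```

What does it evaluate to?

Adding -5 years to 2020-01-30 gives 2015-01-30.
Applying '+167 days' to 2015-01-30: counting 167 days forward gives 2015-07-16.

2015-07-16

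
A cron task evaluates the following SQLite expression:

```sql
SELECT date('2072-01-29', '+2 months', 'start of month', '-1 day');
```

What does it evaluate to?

Adding +2 months to 2072-01-29 gives 2072-03-29.
`start of month` rewinds 2072-03-29 to 2072-03-01.
Going back 1 day from 2072-03-01 reaches 2072-02-29 (last day of February, 29 days).

2072-02-29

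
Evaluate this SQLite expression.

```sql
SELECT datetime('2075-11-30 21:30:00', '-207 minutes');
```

2075-11-30 18:03:00

207 minutes = 3h 27m; -207 minutes from 2075-11-30 21:30:00 is 2075-11-30 18:03:00.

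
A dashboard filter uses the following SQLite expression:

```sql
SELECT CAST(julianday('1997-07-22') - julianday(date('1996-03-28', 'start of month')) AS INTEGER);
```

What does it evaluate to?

508

`start of month` rewinds 1996-03-28 to 1996-03-01.
30 days remain in March 1996 after the 1st (31 − 1).
Full months from April 1996 through June 1997 contribute their day counts.
Then 22 days into July 1997.
Total: 30 + 30 + 31 + 30 + 31 + 31 + 30 + 31 + 30 + 31 + 31 + 28 + 31 + 30 + 31 + 30 + 22 = 508.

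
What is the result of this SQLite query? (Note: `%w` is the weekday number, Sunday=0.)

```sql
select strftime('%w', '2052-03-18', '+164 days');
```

First apply '+164 days': 2052-03-18 → 2052-08-29.
2052-08-29 is a Thursday; with Sunday=0 that is 4.

4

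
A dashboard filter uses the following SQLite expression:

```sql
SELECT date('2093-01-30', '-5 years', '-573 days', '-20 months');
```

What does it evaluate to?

2084-11-06

Adding -5 years to 2093-01-30 gives 2088-01-30.
Applying '-573 days' to 2088-01-30: counting 573 days back gives 2086-07-06.
Adding -20 months to 2086-07-06 gives 2084-11-06.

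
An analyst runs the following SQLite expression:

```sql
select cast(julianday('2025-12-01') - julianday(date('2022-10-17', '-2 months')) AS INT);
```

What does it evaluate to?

Adding -2 months to 2022-10-17 gives 2022-08-17.
14 days remain in August 2022 after the 17th (31 − 17).
Full months from September 2022 through November 2025 contribute their day counts.
Then 1 day into December 2025.
Total: 14 + 30 + 31 + 30 + 31 + 31 + 28 + 31 + 30 + 31 + 30 + 31 + 31 + 30 + 31 + 30 + 31 + 31 + 29 + 31 + 30 + 31 + 30 + 31 + 31 + 30 + 31 + 30 + 31 + 31 + 28 + 31 + 30 + 31 + 30 + 31 + 31 + 30 + 31 + 30 + 1 = 1202.

1202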